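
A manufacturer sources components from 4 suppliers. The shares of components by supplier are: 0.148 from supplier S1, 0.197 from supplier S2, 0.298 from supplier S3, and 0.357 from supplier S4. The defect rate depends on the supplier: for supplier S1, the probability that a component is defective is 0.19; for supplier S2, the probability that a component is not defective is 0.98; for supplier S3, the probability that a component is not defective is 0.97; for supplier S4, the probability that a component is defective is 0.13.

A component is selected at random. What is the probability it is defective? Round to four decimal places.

P(D) ≈ 0.0874

P(D|S2) = 1 − 0.98 = 0.02.
P(D|S3) = 1 − 0.97 = 0.03.
By the law of total probability,
P(D) = P(D|S1)·P(S1) + P(D|S2)·P(S2) + P(D|S3)·P(S3) + P(D|S4)·P(S4)
      = 0.19·0.148 + 0.02·0.197 + 0.03·0.298 + 0.13·0.357
      = 0.02812 + 0.00394 + 0.00894 + 0.04641 = 0.08741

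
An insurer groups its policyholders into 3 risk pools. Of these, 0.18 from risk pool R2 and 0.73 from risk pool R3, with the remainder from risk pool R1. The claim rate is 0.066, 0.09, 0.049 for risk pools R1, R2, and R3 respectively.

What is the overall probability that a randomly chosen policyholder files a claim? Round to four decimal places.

P(R1) = 1 − (0.18 + 0.73) = 0.09.
Summing over the partition,
P(C) = P(C|R1)·P(R1) + P(C|R2)·P(R2) + P(C|R3)·P(R3)
      = 0.066·0.09 + 0.09·0.18 + 0.049·0.73
      = 0.00594 + 0.0162 + 0.03577 = 0.05791

0.0579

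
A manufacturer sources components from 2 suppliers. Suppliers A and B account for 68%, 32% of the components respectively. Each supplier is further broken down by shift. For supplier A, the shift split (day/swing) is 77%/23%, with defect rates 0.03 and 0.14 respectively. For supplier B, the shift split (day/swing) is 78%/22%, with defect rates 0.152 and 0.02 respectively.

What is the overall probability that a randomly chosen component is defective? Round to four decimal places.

P(D|A) = 0.77·0.03 + 0.23·0.14 = 0.0231 + 0.0322 = 0.0553
P(D|B) = 0.78·0.152 + 0.22·0.02 = 0.11856 + 0.0044 = 0.12296
By total probability over the outer partition,
P(D) = 0.68·0.0553 + 0.32·0.12296
      = 0.037604 + 0.0393472 = 0.0769512

0.0770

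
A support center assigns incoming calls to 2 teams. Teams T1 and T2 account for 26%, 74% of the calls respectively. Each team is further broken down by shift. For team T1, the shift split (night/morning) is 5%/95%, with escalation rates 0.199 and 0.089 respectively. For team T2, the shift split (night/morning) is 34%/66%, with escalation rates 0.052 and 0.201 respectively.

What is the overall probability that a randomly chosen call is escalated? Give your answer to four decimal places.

0.1358

P(E|T1) = 0.05·0.199 + 0.95·0.089 = 0.00995 + 0.08455 = 0.0945
P(E|T2) = 0.34·0.052 + 0.66·0.201 = 0.01768 + 0.13266 = 0.15034
Then overall,
P(E) = 0.26·0.0945 + 0.74·0.15034
      = 0.02457 + 0.1112516 = 0.1358216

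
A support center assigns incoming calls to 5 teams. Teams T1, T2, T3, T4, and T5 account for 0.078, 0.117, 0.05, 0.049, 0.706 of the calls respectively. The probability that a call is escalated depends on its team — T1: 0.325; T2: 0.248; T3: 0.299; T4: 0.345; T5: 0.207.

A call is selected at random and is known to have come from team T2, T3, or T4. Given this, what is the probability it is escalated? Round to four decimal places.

Let S = {T2, T3, T4}.
P(S) = 0.117 + 0.05 + 0.049 = 0.216.
P(E ∩ S) = 0.248·0.117 + 0.299·0.05 + 0.345·0.049 = 0.029016 + 0.01495 + 0.016905 = 0.060871.
P(E | S) = 0.060871 / 0.216 = 0.281810…

0.2818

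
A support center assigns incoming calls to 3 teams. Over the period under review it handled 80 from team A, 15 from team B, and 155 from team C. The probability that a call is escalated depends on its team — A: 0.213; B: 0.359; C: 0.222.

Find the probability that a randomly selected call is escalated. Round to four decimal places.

0.2273

Total: 80 + 15 + 155 = 250.
P(A) = 80/250 = 0.32. P(B) = 15/250 = 0.06. P(C) = 155/250 = 0.62.
Summing over the partition,
P(E) = P(E|A)·P(A) + P(E|B)·P(B) + P(E|C)·P(C)
      = 0.213·0.32 + 0.359·0.06 + 0.222·0.62
      = 0.06816 + 0.02154 + 0.13764 = 0.22734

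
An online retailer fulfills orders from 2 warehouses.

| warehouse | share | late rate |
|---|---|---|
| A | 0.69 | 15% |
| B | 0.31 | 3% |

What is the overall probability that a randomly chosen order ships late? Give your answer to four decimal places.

P(L) = P(L|A)·P(A) + P(L|B)·P(B)
      = 0.15·0.69 + 0.03·0.31
      = 0.1035 + 0.0093 = 0.1128

P(L) ≈ 0.1128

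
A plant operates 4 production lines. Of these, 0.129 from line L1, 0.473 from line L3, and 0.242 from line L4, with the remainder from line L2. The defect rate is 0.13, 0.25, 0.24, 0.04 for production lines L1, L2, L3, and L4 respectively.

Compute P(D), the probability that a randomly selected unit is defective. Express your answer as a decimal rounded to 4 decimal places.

P(D) ≈ 0.1790

P(L2) = 1 − (0.129 + 0.473 + 0.242) = 0.156.
Summing over the partition,
P(D) = P(D|L1)·P(L1) + P(D|L2)·P(L2) + P(D|L3)·P(L3) + P(D|L4)·P(L4)
      = 0.13·0.129 + 0.25·0.156 + 0.24·0.473 + 0.04·0.242
      = 0.01677 + 0.039 + 0.11352 + 0.00968 = 0.17897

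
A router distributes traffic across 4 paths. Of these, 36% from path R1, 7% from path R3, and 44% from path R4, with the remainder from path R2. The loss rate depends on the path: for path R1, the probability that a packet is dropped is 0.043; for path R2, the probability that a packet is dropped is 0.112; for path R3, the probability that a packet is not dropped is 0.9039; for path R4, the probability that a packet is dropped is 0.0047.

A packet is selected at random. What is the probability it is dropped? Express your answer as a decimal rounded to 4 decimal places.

P(L) ≈ 0.0388

P(R2) = 1 − (0.36 + 0.07 + 0.44) = 0.13.
P(L|R3) = 1 − 0.9039 = 0.0961.
P(L) = P(L|R1)·P(R1) + P(L|R2)·P(R2) + P(L|R3)·P(R3) + P(L|R4)·P(R4)
      = 0.043·0.36 + 0.112·0.13 + 0.0961·0.07 + 0.0047·0.44
      = 0.01548 + 0.01456 + 0.006727 + 0.002068 = 0.038835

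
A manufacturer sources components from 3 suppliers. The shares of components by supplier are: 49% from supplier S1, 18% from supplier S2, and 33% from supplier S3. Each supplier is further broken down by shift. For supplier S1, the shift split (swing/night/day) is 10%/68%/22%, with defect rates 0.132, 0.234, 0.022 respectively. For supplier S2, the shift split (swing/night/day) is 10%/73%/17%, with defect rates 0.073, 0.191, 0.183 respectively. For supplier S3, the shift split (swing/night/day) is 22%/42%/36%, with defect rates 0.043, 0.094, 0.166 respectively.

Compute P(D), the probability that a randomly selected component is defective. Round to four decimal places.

P(D|S1) = 0.1·0.132 + 0.68·0.234 + 0.22·0.022 = 0.0132 + 0.15912 + 0.00484 = 0.17716
P(D|S2) = 0.1·0.073 + 0.73·0.191 + 0.17·0.183 = 0.0073 + 0.13943 + 0.03111 = 0.17784
P(D|S3) = 0.22·0.043 + 0.42·0.094 + 0.36·0.166 = 0.00946 + 0.03948 + 0.05976 = 0.1087
By total probability over the outer partition,
P(D) = 0.49·0.17716 + 0.18·0.17784 + 0.33·0.1087
      = 0.0868084 + 0.0320112 + 0.035871 = 0.1546906

0.1547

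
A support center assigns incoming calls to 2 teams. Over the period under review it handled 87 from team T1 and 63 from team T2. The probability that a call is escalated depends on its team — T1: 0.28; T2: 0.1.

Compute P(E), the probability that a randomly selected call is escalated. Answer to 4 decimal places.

Total: 87 + 63 = 150.
P(T1) = 87/150 = 0.58. P(T2) = 63/150 = 0.42.
Summing over the partition,
P(E) = P(E|T1)·P(T1) + P(E|T2)·P(T2)
      = 0.28·0.58 + 0.1·0.42
      = 0.1624 + 0.042 = 0.2044

P(E) ≈ 0.2044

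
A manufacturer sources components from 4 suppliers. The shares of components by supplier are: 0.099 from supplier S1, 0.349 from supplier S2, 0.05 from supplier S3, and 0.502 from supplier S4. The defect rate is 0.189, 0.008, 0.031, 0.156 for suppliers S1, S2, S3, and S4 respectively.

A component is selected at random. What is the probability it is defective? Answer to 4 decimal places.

0.1014

Summing over the partition,
P(D) = P(D|S1)·P(S1) + P(D|S2)·P(S2) + P(D|S3)·P(S3) + P(D|S4)·P(S4)
      = 0.189·0.099 + 0.008·0.349 + 0.031·0.05 + 0.156·0.502
      = 0.018711 + 0.002792 + 0.00155 + 0.078312 = 0.101365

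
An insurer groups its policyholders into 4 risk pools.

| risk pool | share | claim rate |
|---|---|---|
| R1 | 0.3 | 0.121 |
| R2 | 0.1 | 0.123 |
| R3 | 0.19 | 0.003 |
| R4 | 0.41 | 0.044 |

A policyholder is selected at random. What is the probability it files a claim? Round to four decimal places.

P(C) ≈ 0.0672

P(C) = P(C|R1)·P(R1) + P(C|R2)·P(R2) + P(C|R3)·P(R3) + P(C|R4)·P(R4)
      = 0.121·0.3 + 0.123·0.1 + 0.003·0.19 + 0.044·0.41
      = 0.0363 + 0.0123 + 0.00057 + 0.01804 = 0.06721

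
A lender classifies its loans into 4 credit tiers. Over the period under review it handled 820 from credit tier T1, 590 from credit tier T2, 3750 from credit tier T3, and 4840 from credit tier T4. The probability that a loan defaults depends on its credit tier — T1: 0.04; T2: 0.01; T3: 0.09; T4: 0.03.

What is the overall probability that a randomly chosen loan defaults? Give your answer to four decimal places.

P(D) ≈ 0.0521

Total: 820 + 590 + 3750 + 4840 = 10000.
P(T1) = 820/10000 = 0.082. P(T2) = 590/10000 = 0.059. P(T3) = 3750/10000 = 0.375. P(T4) = 4840/10000 = 0.484.
P(D) = P(D|T1)·P(T1) + P(D|T2)·P(T2) + P(D|T3)·P(T3) + P(D|T4)·P(T4)
      = 0.04·0.082 + 0.01·0.059 + 0.09·0.375 + 0.03·0.484
      = 0.00328 + 0.00059 + 0.03375 + 0.01452 = 0.05214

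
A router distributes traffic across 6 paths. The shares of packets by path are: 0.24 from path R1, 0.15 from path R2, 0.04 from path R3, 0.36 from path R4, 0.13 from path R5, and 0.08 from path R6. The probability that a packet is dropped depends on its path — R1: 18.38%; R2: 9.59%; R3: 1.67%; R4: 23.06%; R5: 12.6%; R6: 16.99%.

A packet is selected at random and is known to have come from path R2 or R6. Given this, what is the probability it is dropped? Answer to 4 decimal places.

0.1216

Let S = {R2, R6}.
P(S) = 0.15 + 0.08 = 0.23.
P(L ∩ S) = 0.0959·0.15 + 0.1699·0.08 = 0.014385 + 0.013592 = 0.027977.
P(L | S) = 0.027977 / 0.23 = 0.121639…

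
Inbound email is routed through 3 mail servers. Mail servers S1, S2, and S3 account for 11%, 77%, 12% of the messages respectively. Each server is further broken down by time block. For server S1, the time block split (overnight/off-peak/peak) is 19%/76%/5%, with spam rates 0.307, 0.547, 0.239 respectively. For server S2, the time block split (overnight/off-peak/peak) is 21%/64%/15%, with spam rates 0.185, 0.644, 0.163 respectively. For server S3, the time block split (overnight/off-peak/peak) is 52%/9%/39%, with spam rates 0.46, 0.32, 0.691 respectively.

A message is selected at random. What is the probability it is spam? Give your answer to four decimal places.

P(S|S1) = 0.19·0.307 + 0.76·0.547 + 0.05·0.239 = 0.05833 + 0.41572 + 0.01195 = 0.486
P(S|S2) = 0.21·0.185 + 0.64·0.644 + 0.15·0.163 = 0.03885 + 0.41216 + 0.02445 = 0.47546
P(S|S3) = 0.52·0.46 + 0.09·0.32 + 0.39·0.691 = 0.2392 + 0.0288 + 0.26949 = 0.53749
By total probability over the outer partition,
P(S) = 0.11·0.486 + 0.77·0.47546 + 0.12·0.53749
      = 0.05346 + 0.3661042 + 0.0644988 = 0.484063

0.4841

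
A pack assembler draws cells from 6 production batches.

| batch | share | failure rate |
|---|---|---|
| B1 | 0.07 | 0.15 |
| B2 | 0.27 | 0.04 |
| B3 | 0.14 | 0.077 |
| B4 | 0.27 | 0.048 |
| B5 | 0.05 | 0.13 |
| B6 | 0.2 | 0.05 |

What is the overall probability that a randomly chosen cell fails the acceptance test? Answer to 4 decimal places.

0.0615

P(F) = P(F|B1)·P(B1) + P(F|B2)·P(B2) + P(F|B3)·P(B3) + P(F|B4)·P(B4) + P(F|B5)·P(B5) + P(F|B6)·P(B6)
      = 0.15·0.07 + 0.04·0.27 + 0.077·0.14 + 0.048·0.27 + 0.13·0.05 + 0.05·0.2
      = 0.0105 + 0.0108 + 0.01078 + 0.01296 + 0.0065 + 0.01 = 0.06154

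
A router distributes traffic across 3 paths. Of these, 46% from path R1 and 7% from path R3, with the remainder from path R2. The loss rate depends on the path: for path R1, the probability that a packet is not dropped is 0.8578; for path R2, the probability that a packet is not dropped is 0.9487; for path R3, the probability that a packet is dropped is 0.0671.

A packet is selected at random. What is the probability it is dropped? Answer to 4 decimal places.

0.0942

P(R2) = 1 − (0.46 + 0.07) = 0.47.
P(L|R1) = 1 − 0.8578 = 0.1422.
P(L|R2) = 1 − 0.9487 = 0.0513.
Using total probability over the partition,
P(L) = P(L|R1)·P(R1) + P(L|R2)·P(R2) + P(L|R3)·P(R3)
      = 0.1422·0.46 + 0.0513·0.47 + 0.0671·0.07
      = 0.065412 + 0.024111 + 0.004697 = 0.09422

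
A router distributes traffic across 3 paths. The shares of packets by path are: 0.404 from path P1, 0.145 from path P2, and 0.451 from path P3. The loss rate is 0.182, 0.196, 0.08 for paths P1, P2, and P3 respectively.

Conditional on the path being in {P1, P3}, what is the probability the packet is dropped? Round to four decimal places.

P(L|S) ≈ 0.1282

Let S = {P1, P3}.
P(S) = 0.404 + 0.451 = 0.855.
P(L ∩ S) = 0.182·0.404 + 0.08·0.451 = 0.073528 + 0.03608 = 0.109608.
P(L | S) = 0.109608 / 0.855 = 0.128196…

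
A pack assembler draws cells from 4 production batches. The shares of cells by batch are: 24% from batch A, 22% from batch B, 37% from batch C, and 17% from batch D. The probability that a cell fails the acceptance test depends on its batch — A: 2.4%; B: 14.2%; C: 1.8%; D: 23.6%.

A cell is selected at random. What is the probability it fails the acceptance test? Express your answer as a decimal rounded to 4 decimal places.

P(F) ≈ 0.0838

P(F) = P(F|A)·P(A) + P(F|B)·P(B) + P(F|C)·P(C) + P(F|D)·P(D)
      = 0.024·0.24 + 0.142·0.22 + 0.018·0.37 + 0.236·0.17
      = 0.00576 + 0.03124 + 0.00666 + 0.04012 = 0.08378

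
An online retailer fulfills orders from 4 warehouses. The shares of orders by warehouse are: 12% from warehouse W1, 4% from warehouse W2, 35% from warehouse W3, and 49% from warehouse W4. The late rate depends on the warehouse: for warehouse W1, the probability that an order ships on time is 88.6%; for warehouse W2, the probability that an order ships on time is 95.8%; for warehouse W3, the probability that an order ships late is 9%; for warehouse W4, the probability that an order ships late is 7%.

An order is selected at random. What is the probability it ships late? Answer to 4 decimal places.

0.0812

P(L|W1) = 1 − 0.886 = 0.114.
P(L|W2) = 1 − 0.958 = 0.042.
P(L) = P(L|W1)·P(W1) + P(L|W2)·P(W2) + P(L|W3)·P(W3) + P(L|W4)·P(W4)
      = 0.114·0.12 + 0.042·0.04 + 0.09·0.35 + 0.07·0.49
      = 0.01368 + 0.00168 + 0.0315 + 0.0343 = 0.08116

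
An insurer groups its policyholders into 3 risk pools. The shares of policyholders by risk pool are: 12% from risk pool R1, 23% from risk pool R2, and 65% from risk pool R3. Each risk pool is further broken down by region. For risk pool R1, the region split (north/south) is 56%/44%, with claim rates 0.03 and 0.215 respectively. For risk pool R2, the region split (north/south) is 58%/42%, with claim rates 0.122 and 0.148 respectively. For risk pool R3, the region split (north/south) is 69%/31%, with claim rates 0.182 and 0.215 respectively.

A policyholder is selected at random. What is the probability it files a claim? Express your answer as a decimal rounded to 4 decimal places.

P(C|R1) = 0.56·0.03 + 0.44·0.215 = 0.0168 + 0.0946 = 0.1114
P(C|R2) = 0.58·0.122 + 0.42·0.148 = 0.07076 + 0.06216 = 0.13292
P(C|R3) = 0.69·0.182 + 0.31·0.215 = 0.12558 + 0.06665 = 0.19223
Then overall,
P(C) = 0.12·0.1114 + 0.23·0.13292 + 0.65·0.19223
      = 0.013368 + 0.0305716 + 0.1249495 = 0.1688891

0.1689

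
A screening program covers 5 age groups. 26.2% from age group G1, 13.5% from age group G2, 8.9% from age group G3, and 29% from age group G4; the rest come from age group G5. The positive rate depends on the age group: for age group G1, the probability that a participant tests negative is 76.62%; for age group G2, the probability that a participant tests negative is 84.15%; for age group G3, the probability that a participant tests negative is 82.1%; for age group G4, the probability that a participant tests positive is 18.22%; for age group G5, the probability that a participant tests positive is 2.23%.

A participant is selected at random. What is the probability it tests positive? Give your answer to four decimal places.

P(T) ≈ 0.1564

P(G5) = 1 − (0.262 + 0.135 + 0.089 + 0.29) = 0.224.
P(T|G1) = 1 − 0.7662 = 0.2338.
P(T|G2) = 1 − 0.8415 = 0.1585.
P(T|G3) = 1 − 0.821 = 0.179.
P(T) = P(T|G1)·P(G1) + P(T|G2)·P(G2) + P(T|G3)·P(G3) + P(T|G4)·P(G4) + P(T|G5)·P(G5)
      = 0.2338·0.262 + 0.1585·0.135 + 0.179·0.089 + 0.1822·0.29 + 0.0223·0.224
      = 0.0612556 + 0.0213975 + 0.015931 + 0.052838 + 0.0049952 = 0.1564173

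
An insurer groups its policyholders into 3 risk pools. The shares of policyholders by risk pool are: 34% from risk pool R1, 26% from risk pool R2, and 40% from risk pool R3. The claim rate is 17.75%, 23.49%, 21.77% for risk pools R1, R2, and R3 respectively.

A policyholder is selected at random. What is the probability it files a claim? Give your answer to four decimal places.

0.2085

P(C) = P(C|R1)·P(R1) + P(C|R2)·P(R2) + P(C|R3)·P(R3)
      = 0.1775·0.34 + 0.2349·0.26 + 0.2177·0.4
      = 0.06035 + 0.061074 + 0.08708 = 0.208504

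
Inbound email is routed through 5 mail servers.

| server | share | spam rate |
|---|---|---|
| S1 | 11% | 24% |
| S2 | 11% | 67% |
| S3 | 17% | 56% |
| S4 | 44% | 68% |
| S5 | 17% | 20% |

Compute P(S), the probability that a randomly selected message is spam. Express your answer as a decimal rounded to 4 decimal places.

P(S) = P(S|S1)·P(S1) + P(S|S2)·P(S2) + P(S|S3)·P(S3) + P(S|S4)·P(S4) + P(S|S5)·P(S5)
      = 0.24·0.11 + 0.67·0.11 + 0.56·0.17 + 0.68·0.44 + 0.2·0.17
      = 0.0264 + 0.0737 + 0.0952 + 0.2992 + 0.034 = 0.5285

0.5285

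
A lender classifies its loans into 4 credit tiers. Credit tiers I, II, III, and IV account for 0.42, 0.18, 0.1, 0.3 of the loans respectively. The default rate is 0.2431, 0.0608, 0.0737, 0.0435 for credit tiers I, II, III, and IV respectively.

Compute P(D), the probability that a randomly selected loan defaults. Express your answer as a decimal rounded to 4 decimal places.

By the law of total probability,
P(D) = P(D|I)·P(I) + P(D|II)·P(II) + P(D|III)·P(III) + P(D|IV)·P(IV)
      = 0.2431·0.42 + 0.0608·0.18 + 0.0737·0.1 + 0.0435·0.3
      = 0.102102 + 0.010944 + 0.00737 + 0.01305 = 0.133466

0.1335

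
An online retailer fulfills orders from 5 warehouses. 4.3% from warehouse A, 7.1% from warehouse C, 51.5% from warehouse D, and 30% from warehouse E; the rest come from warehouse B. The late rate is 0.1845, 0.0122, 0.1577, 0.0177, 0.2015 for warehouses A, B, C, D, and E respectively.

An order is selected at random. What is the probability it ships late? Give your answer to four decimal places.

P(B) = 1 − (0.043 + 0.071 + 0.515 + 0.3) = 0.071.
Summing over the partition,
P(L) = P(L|A)·P(A) + P(L|B)·P(B) + P(L|C)·P(C) + P(L|D)·P(D) + P(L|E)·P(E)
      = 0.1845·0.043 + 0.0122·0.071 + 0.1577·0.071 + 0.0177·0.515 + 0.2015·0.3
      = 0.0079335 + 0.0008662 + 0.0111967 + 0.0091155 + 0.06045 = 0.0895619

P(L) ≈ 0.0896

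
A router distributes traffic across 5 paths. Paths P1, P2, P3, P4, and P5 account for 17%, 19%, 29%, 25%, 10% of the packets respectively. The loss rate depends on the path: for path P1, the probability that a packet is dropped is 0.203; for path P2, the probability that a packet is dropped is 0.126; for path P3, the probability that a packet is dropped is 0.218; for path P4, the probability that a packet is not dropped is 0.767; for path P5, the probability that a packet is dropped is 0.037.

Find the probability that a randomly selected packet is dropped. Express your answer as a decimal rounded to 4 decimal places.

P(L|P4) = 1 − 0.767 = 0.233.
By the law of total probability,
P(L) = P(L|P1)·P(P1) + P(L|P2)·P(P2) + P(L|P3)·P(P3) + P(L|P4)·P(P4) + P(L|P5)·P(P5)
      = 0.203·0.17 + 0.126·0.19 + 0.218·0.29 + 0.233·0.25 + 0.037·0.1
      = 0.03451 + 0.02394 + 0.06322 + 0.05825 + 0.0037 = 0.18362

0.1836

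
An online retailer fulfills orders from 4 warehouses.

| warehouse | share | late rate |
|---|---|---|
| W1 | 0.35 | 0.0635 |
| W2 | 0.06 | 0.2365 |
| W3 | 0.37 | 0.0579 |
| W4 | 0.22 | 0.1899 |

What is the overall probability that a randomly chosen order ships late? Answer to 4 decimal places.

0.0996

Using total probability over the partition,
P(L) = P(L|W1)·P(W1) + P(L|W2)·P(W2) + P(L|W3)·P(W3) + P(L|W4)·P(W4)
      = 0.0635·0.35 + 0.2365·0.06 + 0.0579·0.37 + 0.1899·0.22
      = 0.022225 + 0.01419 + 0.021423 + 0.041778 = 0.099616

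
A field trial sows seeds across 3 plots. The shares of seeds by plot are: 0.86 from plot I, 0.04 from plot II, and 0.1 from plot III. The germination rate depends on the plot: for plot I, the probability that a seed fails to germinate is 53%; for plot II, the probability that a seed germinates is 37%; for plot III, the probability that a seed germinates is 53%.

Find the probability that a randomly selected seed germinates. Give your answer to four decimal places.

P(G) ≈ 0.4720

P(G|I) = 1 − 0.53 = 0.47.
Using total probability over the partition,
P(G) = P(G|I)·P(I) + P(G|II)·P(II) + P(G|III)·P(III)
      = 0.47·0.86 + 0.37·0.04 + 0.53·0.1
      = 0.4042 + 0.0148 + 0.053 = 0.472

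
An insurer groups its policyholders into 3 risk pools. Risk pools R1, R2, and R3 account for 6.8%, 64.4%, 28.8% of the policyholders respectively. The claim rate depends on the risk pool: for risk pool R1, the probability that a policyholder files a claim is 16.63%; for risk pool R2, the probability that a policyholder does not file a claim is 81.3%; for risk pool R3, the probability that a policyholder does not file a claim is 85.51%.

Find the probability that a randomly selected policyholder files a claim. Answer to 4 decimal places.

0.1735

P(C|R2) = 1 − 0.813 = 0.187.
P(C|R3) = 1 − 0.8551 = 0.1449.
Using total probability over the partition,
P(C) = P(C|R1)·P(R1) + P(C|R2)·P(R2) + P(C|R3)·P(R3)
      = 0.1663·0.068 + 0.187·0.644 + 0.1449·0.288
      = 0.0113084 + 0.120428 + 0.0417312 = 0.1734676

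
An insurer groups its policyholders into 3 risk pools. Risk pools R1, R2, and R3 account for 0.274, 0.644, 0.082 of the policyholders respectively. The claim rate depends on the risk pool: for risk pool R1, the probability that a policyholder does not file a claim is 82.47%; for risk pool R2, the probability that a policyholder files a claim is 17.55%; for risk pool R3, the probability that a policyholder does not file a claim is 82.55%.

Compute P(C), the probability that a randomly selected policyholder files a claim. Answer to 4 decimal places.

P(C|R1) = 1 − 0.8247 = 0.1753.
P(C|R3) = 1 − 0.8255 = 0.1745.
P(C) = P(C|R1)·P(R1) + P(C|R2)·P(R2) + P(C|R3)·P(R3)
      = 0.1753·0.274 + 0.1755·0.644 + 0.1745·0.082
      = 0.0480322 + 0.113022 + 0.014309 = 0.1753632

0.1754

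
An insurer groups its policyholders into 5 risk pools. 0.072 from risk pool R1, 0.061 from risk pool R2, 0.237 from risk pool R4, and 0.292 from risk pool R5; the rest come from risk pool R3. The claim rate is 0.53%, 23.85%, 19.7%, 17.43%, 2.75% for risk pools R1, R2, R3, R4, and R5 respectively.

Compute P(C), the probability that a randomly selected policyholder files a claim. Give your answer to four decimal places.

P(C) ≈ 0.1309

P(R3) = 1 − (0.072 + 0.061 + 0.237 + 0.292) = 0.338.
By the law of total probability,
P(C) = P(C|R1)·P(R1) + P(C|R2)·P(R2) + P(C|R3)·P(R3) + P(C|R4)·P(R4) + P(C|R5)·P(R5)
      = 0.0053·0.072 + 0.2385·0.061 + 0.197·0.338 + 0.1743·0.237 + 0.0275·0.292
      = 0.0003816 + 0.0145485 + 0.066586 + 0.0413091 + 0.00803 = 0.1308552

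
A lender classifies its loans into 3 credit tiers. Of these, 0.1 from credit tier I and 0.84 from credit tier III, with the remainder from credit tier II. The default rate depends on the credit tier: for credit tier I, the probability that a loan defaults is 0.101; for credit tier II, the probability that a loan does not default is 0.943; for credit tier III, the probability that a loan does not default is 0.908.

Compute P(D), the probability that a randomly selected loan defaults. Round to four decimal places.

0.0908

P(II) = 1 − (0.1 + 0.84) = 0.06.
P(D|II) = 1 − 0.943 = 0.057.
P(D|III) = 1 − 0.908 = 0.092.
Using total probability over the partition,
P(D) = P(D|I)·P(I) + P(D|II)·P(II) + P(D|III)·P(III)
      = 0.101·0.1 + 0.057·0.06 + 0.092·0.84
      = 0.0101 + 0.00342 + 0.07728 = 0.0908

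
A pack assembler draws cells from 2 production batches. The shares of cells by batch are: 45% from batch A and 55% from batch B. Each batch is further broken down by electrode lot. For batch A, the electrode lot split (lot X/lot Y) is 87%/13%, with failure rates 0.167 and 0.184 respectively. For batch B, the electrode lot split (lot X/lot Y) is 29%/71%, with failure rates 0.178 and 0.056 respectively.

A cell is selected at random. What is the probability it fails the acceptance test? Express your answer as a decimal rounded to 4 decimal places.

0.1264

P(F|A) = 0.87·0.167 + 0.13·0.184 = 0.14529 + 0.02392 = 0.16921
P(F|B) = 0.29·0.178 + 0.71·0.056 = 0.05162 + 0.03976 = 0.09138
By total probability over the outer partition,
P(F) = 0.45·0.16921 + 0.55·0.09138
      = 0.0761445 + 0.050259 = 0.1264035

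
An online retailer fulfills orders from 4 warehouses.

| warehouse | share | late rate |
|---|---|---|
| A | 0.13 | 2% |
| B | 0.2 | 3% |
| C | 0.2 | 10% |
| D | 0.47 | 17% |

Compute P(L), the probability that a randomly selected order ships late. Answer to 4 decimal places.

P(L) = P(L|A)·P(A) + P(L|B)·P(B) + P(L|C)·P(C) + P(L|D)·P(D)
      = 0.02·0.13 + 0.03·0.2 + 0.1·0.2 + 0.17·0.47
      = 0.0026 + 0.006 + 0.02 + 0.0799 = 0.1085

P(L) ≈ 0.1085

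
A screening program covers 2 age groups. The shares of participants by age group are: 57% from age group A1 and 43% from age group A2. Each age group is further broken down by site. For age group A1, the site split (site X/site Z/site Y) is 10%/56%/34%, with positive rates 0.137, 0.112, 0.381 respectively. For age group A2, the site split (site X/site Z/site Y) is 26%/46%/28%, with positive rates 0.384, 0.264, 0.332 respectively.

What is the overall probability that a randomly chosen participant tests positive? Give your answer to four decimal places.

P(T|A1) = 0.1·0.137 + 0.56·0.112 + 0.34·0.381 = 0.0137 + 0.06272 + 0.12954 = 0.20596
P(T|A2) = 0.26·0.384 + 0.46·0.264 + 0.28·0.332 = 0.09984 + 0.12144 + 0.09296 = 0.31424
Then overall,
P(T) = 0.57·0.20596 + 0.43·0.31424
      = 0.1173972 + 0.1351232 = 0.2525204

P(T) ≈ 0.2525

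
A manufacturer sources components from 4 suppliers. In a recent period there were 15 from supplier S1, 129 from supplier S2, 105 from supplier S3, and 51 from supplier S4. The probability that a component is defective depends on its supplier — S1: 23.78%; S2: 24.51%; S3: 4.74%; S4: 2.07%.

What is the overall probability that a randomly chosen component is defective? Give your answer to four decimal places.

Total: 15 + 129 + 105 + 51 = 300.
P(S1) = 15/300 = 0.05. P(S2) = 129/300 = 0.43. P(S3) = 105/300 = 0.35. P(S4) = 51/300 = 0.17.
Using total probability over the partition,
P(D) = P(D|S1)·P(S1) + P(D|S2)·P(S2) + P(D|S3)·P(S3) + P(D|S4)·P(S4)
      = 0.2378·0.05 + 0.2451·0.43 + 0.0474·0.35 + 0.0207·0.17
      = 0.01189 + 0.105393 + 0.01659 + 0.003519 = 0.137392

P(D) ≈ 0.1374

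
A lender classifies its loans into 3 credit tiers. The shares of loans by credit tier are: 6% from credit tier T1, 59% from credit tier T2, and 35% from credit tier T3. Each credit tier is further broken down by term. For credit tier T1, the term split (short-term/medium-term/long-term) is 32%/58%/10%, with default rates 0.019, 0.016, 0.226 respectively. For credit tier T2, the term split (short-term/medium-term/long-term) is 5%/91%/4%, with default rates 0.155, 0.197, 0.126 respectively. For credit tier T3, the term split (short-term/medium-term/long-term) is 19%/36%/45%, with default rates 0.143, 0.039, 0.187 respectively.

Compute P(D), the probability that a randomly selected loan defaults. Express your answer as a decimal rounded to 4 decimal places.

0.1595

P(D|T1) = 0.32·0.019 + 0.58·0.016 + 0.1·0.226 = 0.00608 + 0.00928 + 0.0226 = 0.03796
P(D|T2) = 0.05·0.155 + 0.91·0.197 + 0.04·0.126 = 0.00775 + 0.17927 + 0.00504 = 0.19206
P(D|T3) = 0.19·0.143 + 0.36·0.039 + 0.45·0.187 = 0.02717 + 0.01404 + 0.08415 = 0.12536
By total probability over the outer partition,
P(D) = 0.06·0.03796 + 0.59·0.19206 + 0.35·0.12536
      = 0.0022776 + 0.1133154 + 0.043876 = 0.159469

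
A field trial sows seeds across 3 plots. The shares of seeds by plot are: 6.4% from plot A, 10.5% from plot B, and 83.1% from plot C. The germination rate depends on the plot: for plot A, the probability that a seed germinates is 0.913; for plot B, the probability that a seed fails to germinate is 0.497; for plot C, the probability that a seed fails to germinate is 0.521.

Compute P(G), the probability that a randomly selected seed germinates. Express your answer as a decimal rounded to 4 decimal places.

0.5093

P(G|B) = 1 − 0.497 = 0.503.
P(G|C) = 1 − 0.521 = 0.479.
Using total probability over the partition,
P(G) = P(G|A)·P(A) + P(G|B)·P(B) + P(G|C)·P(C)
      = 0.913·0.064 + 0.503·0.105 + 0.479·0.831
      = 0.058432 + 0.052815 + 0.398049 = 0.509296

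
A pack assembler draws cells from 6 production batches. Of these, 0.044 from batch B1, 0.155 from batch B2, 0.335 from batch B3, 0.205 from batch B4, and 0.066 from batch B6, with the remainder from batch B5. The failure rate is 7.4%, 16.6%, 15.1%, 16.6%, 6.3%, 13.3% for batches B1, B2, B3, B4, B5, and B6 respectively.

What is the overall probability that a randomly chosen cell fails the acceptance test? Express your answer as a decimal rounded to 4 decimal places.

P(F) ≈ 0.1347

P(B5) = 1 − (0.044 + 0.155 + 0.335 + 0.205 + 0.066) = 0.195.
P(F) = P(F|B1)·P(B1) + P(F|B2)·P(B2) + P(F|B3)·P(B3) + P(F|B4)·P(B4) + P(F|B5)·P(B5) + P(F|B6)·P(B6)
      = 0.074·0.044 + 0.166·0.155 + 0.151·0.335 + 0.166·0.205 + 0.063·0.195 + 0.133·0.066
      = 0.003256 + 0.02573 + 0.050585 + 0.03403 + 0.012285 + 0.008778 = 0.134664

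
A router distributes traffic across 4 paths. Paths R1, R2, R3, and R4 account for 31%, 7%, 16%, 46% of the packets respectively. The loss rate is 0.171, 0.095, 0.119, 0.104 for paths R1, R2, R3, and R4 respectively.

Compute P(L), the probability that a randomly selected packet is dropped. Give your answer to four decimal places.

Using total probability over the partition,
P(L) = P(L|R1)·P(R1) + P(L|R2)·P(R2) + P(L|R3)·P(R3) + P(L|R4)·P(R4)
      = 0.171·0.31 + 0.095·0.07 + 0.119·0.16 + 0.104·0.46
      = 0.05301 + 0.00665 + 0.01904 + 0.04784 = 0.12654

0.1265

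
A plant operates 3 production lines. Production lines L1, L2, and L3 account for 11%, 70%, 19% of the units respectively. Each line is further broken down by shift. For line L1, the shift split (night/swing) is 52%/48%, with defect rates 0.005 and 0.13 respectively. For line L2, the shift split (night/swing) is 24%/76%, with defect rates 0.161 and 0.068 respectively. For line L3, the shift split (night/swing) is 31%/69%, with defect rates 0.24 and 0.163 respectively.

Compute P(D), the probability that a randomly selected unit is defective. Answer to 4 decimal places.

P(D|L1) = 0.52·0.005 + 0.48·0.13 = 0.0026 + 0.0624 = 0.065
P(D|L2) = 0.24·0.161 + 0.76·0.068 = 0.03864 + 0.05168 = 0.09032
P(D|L3) = 0.31·0.24 + 0.69·0.163 = 0.0744 + 0.11247 = 0.18687
Then overall,
P(D) = 0.11·0.065 + 0.7·0.09032 + 0.19·0.18687
      = 0.00715 + 0.063224 + 0.0355053 = 0.1058793

P(D) ≈ 0.1059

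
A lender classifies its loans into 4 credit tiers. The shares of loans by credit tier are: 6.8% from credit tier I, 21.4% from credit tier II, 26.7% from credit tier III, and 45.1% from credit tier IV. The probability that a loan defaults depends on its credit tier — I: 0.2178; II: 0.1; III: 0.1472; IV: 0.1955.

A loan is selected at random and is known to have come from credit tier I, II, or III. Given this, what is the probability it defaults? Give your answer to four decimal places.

0.1375

Let S = {I, II, III}.
P(S) = 0.068 + 0.214 + 0.267 = 0.549.
P(D ∩ S) = 0.2178·0.068 + 0.1·0.214 + 0.1472·0.267 = 0.0148104 + 0.0214 + 0.0393024 = 0.0755128.
P(D | S) = 0.0755128 / 0.549 = 0.137546…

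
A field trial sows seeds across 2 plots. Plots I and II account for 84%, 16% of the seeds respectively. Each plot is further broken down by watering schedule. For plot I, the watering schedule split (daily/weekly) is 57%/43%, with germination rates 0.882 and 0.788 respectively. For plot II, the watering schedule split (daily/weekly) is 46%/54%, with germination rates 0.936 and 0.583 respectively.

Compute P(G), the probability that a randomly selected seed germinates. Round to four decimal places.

P(G|I) = 0.57·0.882 + 0.43·0.788 = 0.50274 + 0.33884 = 0.84158
P(G|II) = 0.46·0.936 + 0.54·0.583 = 0.43056 + 0.31482 = 0.74538
By total probability over the outer partition,
P(G) = 0.84·0.84158 + 0.16·0.74538
      = 0.7069272 + 0.1192608 = 0.826188

0.8262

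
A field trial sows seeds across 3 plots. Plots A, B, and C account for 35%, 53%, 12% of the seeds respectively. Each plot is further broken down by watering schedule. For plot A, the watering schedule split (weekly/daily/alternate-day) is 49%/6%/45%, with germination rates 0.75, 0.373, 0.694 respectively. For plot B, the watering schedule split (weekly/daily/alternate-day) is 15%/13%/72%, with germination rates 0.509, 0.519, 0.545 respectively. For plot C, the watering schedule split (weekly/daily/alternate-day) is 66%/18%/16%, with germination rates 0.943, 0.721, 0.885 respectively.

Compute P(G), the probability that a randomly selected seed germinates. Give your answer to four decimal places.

P(G) ≈ 0.6372

P(G|A) = 0.49·0.75 + 0.06·0.373 + 0.45·0.694 = 0.3675 + 0.02238 + 0.3123 = 0.70218
P(G|B) = 0.15·0.509 + 0.13·0.519 + 0.72·0.545 = 0.07635 + 0.06747 + 0.3924 = 0.53622
P(G|C) = 0.66·0.943 + 0.18·0.721 + 0.16·0.885 = 0.62238 + 0.12978 + 0.1416 = 0.89376
Then overall,
P(G) = 0.35·0.70218 + 0.53·0.53622 + 0.12·0.89376
      = 0.245763 + 0.2841966 + 0.1072512 = 0.6372108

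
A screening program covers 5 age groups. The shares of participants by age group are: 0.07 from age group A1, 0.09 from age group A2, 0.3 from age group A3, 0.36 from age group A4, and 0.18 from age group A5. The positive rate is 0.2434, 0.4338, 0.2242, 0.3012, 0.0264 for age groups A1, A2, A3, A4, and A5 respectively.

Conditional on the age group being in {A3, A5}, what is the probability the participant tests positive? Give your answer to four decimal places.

P(T|S) ≈ 0.1500

Let S = {A3, A5}.
P(S) = 0.3 + 0.18 = 0.48.
P(T ∩ S) = 0.2242·0.3 + 0.0264·0.18 = 0.06726 + 0.004752 = 0.072012.
P(T | S) = 0.072012 / 0.48 = 0.150025…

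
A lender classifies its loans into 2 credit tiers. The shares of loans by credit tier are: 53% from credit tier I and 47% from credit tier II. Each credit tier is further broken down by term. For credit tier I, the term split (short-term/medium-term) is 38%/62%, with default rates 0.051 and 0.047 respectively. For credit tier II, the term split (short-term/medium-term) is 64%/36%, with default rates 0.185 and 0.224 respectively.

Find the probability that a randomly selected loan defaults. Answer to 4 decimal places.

P(D|I) = 0.38·0.051 + 0.62·0.047 = 0.01938 + 0.02914 = 0.04852
P(D|II) = 0.64·0.185 + 0.36·0.224 = 0.1184 + 0.08064 = 0.19904
Then overall,
P(D) = 0.53·0.04852 + 0.47·0.19904
      = 0.0257156 + 0.0935488 = 0.1192644

0.1193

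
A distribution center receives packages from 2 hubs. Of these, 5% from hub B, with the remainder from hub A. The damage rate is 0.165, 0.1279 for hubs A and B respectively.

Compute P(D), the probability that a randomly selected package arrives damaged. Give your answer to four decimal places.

P(A) = 1 − (0.05) = 0.95.
By the law of total probability,
P(D) = P(D|A)·P(A) + P(D|B)·P(B)
      = 0.165·0.95 + 0.1279·0.05
      = 0.15675 + 0.006395 = 0.163145

0.1631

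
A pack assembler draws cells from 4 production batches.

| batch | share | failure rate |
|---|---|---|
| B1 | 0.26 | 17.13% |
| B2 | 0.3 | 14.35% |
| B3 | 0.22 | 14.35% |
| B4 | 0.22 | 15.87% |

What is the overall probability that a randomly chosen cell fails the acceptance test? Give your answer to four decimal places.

0.1541

By the law of total probability,
P(F) = P(F|B1)·P(B1) + P(F|B2)·P(B2) + P(F|B3)·P(B3) + P(F|B4)·P(B4)
      = 0.1713·0.26 + 0.1435·0.3 + 0.1435·0.22 + 0.1587·0.22
      = 0.044538 + 0.04305 + 0.03157 + 0.034914 = 0.154072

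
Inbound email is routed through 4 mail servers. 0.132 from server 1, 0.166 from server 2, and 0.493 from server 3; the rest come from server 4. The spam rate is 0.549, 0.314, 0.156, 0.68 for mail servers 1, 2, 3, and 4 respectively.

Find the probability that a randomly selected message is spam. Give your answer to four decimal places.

0.3436

P(4) = 1 − (0.132 + 0.166 + 0.493) = 0.209.
P(S) = P(S|1)·P(1) + P(S|2)·P(2) + P(S|3)·P(3) + P(S|4)·P(4)
      = 0.549·0.132 + 0.314·0.166 + 0.156·0.493 + 0.68·0.209
      = 0.072468 + 0.052124 + 0.076908 + 0.14212 = 0.34362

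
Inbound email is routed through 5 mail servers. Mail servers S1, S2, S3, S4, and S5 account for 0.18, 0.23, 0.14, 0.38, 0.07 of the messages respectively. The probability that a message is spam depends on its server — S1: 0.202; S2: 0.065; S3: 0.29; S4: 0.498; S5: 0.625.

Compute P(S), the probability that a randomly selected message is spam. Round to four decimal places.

P(S) = P(S|S1)·P(S1) + P(S|S2)·P(S2) + P(S|S3)·P(S3) + P(S|S4)·P(S4) + P(S|S5)·P(S5)
      = 0.202·0.18 + 0.065·0.23 + 0.29·0.14 + 0.498·0.38 + 0.625·0.07
      = 0.03636 + 0.01495 + 0.0406 + 0.18924 + 0.04375 = 0.3249

P(S) ≈ 0.3249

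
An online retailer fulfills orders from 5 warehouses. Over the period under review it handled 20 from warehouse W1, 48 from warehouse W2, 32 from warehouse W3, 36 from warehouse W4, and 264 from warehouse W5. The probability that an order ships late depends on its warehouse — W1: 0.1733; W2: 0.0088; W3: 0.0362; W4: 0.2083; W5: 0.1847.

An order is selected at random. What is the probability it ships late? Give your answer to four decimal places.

P(L) ≈ 0.1533

Total: 20 + 48 + 32 + 36 + 264 = 400.
P(W1) = 20/400 = 0.05. P(W2) = 48/400 = 0.12. P(W3) = 32/400 = 0.08. P(W4) = 36/400 = 0.09. P(W5) = 264/400 = 0.66.
By the law of total probability,
P(L) = P(L|W1)·P(W1) + P(L|W2)·P(W2) + P(L|W3)·P(W3) + P(L|W4)·P(W4) + P(L|W5)·P(W5)
      = 0.1733·0.05 + 0.0088·0.12 + 0.0362·0.08 + 0.2083·0.09 + 0.1847·0.66
      = 0.008665 + 0.001056 + 0.002896 + 0.018747 + 0.121902 = 0.153266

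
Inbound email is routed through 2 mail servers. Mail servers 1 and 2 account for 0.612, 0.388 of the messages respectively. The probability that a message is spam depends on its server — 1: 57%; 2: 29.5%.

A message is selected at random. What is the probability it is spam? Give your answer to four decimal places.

Summing over the partition,
P(S) = P(S|1)·P(1) + P(S|2)·P(2)
      = 0.57·0.612 + 0.295·0.388
      = 0.34884 + 0.11446 = 0.4633

0.4633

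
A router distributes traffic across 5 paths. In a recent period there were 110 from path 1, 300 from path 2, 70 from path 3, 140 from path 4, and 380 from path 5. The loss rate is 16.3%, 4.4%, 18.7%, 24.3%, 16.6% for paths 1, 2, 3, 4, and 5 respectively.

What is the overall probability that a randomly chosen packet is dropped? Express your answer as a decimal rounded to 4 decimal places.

Total: 110 + 300 + 70 + 140 + 380 = 1000.
P(1) = 110/1000 = 0.11. P(2) = 300/1000 = 0.3. P(3) = 70/1000 = 0.07. P(4) = 140/1000 = 0.14. P(5) = 380/1000 = 0.38.
By the law of total probability,
P(L) = P(L|1)·P(1) + P(L|2)·P(2) + P(L|3)·P(3) + P(L|4)·P(4) + P(L|5)·P(5)
      = 0.163·0.11 + 0.044·0.3 + 0.187·0.07 + 0.243·0.14 + 0.166·0.38
      = 0.01793 + 0.0132 + 0.01309 + 0.03402 + 0.06308 = 0.14132

0.1413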